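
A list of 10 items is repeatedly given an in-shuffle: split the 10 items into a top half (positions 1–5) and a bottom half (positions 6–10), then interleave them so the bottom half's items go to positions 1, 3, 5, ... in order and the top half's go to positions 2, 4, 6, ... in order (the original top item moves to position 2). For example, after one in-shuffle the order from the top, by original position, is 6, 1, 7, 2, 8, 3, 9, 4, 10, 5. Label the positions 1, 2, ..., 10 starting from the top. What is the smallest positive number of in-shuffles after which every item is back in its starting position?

10

The in-shuffle permutes the 10 positions with cycle lengths [10].
Every item is home exactly when every cycle has completed a whole number of laps, i.e. after lcm(10) = 10 in-shuffles.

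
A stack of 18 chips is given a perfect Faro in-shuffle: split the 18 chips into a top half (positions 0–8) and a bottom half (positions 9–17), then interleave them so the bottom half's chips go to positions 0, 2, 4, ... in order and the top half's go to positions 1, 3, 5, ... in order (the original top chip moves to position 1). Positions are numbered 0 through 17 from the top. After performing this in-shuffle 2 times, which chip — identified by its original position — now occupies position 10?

Work backwards from position 10, undoing one in-shuffle at a time:
10 ← 14 ← 16
So the chip now at position 10 started at position 16.

16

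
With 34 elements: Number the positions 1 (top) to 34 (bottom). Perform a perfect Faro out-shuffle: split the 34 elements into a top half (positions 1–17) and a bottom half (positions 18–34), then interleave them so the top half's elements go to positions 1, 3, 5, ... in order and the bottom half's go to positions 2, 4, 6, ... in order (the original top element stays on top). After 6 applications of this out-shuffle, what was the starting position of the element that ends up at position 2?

17

Work backwards from position 2, undoing one out-shuffle at a time:
2 ← 18 ← 26 ← 30 ← 32 ← 33 ← 17
So the element now at position 2 started at position 17.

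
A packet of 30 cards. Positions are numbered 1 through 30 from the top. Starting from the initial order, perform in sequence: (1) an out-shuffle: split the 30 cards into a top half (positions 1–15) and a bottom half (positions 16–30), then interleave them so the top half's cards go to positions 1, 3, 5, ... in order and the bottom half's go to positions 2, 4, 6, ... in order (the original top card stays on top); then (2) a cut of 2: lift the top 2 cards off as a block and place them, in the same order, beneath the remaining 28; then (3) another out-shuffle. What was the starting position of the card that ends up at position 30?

Undo the operations in reverse order, starting from position 30:
  undo op 3 (out-shuffle, from bottom half): 30 ← 30
  undo op 2 (cut 2): 30 ← 2
  undo op 1 (out-shuffle, from bottom half): 2 ← 16
So the card at position 30 came from original position 16.

16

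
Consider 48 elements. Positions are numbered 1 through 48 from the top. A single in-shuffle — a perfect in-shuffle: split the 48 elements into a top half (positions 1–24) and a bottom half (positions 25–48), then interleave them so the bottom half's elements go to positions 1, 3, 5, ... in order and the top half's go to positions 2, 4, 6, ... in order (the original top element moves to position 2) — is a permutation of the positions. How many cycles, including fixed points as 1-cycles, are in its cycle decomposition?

Trace each unvisited position around until it returns:
(1 2 4 8 16 32 ... len 21) (3 6 12 24 48 47 ... len 21) (7 14 28) (21 42 35)
4 cycles in total.

4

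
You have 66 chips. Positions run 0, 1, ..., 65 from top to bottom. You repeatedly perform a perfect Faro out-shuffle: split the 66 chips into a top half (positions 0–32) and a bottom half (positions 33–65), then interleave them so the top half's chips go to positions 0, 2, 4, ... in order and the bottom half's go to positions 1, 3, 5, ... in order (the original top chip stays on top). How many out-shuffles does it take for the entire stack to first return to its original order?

12

The out-shuffle permutes the 66 positions with cycle lengths [1, 1, 4, 12, 12, 12, 12, 12].
Every chip is home exactly when every cycle has completed a whole number of laps, i.e. after lcm(1, 4, 12) = 12 out-shuffles.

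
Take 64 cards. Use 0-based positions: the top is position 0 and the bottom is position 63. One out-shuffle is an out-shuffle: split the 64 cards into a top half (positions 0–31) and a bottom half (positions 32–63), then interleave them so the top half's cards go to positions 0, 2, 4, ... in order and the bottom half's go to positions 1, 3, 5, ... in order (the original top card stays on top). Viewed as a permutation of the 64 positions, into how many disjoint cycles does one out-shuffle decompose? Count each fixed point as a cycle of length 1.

14

Trace each unvisited position around until it returns:
(0) (1 2 4 8 16 32) (3 6 12 24 48 33) (5 10 20 40 17 34) (7 14 28 56 49 35) (9 18 36) (11 22 44 25 50 37) (13 26 52 41 19 38) ... plus 6 more
14 cycles in total.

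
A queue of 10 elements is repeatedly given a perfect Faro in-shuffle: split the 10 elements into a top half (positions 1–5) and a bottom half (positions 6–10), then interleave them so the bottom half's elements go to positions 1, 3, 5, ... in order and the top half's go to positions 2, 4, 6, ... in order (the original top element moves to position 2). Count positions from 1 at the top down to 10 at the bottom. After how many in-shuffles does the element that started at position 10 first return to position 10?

Follow position 10 under repeated in-shuffles:
10 → 9 → 7 → 3 → 6 → 1 → 2 → 4 → 8 → 5 → 10
It first returns after 10 in-shuffles.

10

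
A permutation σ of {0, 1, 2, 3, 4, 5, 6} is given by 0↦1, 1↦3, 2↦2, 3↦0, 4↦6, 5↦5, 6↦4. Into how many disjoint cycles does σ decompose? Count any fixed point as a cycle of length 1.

4

Cycle decomposition: (0 1 3) (2) (4 6) (5).
4 cycles.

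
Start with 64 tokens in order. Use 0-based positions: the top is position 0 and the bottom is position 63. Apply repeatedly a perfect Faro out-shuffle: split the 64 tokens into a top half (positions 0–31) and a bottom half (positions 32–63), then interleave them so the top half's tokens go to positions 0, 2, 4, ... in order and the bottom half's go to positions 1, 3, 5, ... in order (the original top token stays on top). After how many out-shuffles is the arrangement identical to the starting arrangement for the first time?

6

The out-shuffle permutes the 64 positions with cycle lengths [1, 1, 2, 3, 3, 6, 6, 6, 6, 6, 6, 6, 6, 6].
Every token is home exactly when every cycle has completed a whole number of laps, i.e. after lcm(1, 2, 3, 6) = 6 out-shuffles.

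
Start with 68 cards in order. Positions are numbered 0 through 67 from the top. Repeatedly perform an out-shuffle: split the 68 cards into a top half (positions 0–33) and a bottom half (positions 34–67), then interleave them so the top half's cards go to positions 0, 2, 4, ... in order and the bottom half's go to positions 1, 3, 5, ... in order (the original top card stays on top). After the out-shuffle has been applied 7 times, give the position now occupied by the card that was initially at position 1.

Track the card's position through each out-shuffle:
1 → 2 → 4 → 8 → 16 → 32 → 64 → 61

61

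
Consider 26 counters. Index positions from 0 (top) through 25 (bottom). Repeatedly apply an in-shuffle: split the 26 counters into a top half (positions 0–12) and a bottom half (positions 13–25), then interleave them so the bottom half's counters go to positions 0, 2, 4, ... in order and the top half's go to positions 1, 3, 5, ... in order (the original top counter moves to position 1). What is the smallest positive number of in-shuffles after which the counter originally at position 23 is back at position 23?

Follow position 23 under repeated in-shuffles:
23 → 20 → 14 → 2 → 5 → 11 → 23
It first returns after 6 in-shuffles.

6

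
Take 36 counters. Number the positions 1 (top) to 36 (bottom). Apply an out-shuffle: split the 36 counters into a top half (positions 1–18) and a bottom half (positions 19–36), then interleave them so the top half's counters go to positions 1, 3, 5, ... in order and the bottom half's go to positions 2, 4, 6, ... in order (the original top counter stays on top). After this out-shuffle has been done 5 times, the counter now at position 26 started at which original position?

16

Work backwards from position 26, undoing one out-shuffle at a time:
26 ← 31 ← 16 ← 26 ← 31 ← 16
So the counter now at position 26 started at position 16.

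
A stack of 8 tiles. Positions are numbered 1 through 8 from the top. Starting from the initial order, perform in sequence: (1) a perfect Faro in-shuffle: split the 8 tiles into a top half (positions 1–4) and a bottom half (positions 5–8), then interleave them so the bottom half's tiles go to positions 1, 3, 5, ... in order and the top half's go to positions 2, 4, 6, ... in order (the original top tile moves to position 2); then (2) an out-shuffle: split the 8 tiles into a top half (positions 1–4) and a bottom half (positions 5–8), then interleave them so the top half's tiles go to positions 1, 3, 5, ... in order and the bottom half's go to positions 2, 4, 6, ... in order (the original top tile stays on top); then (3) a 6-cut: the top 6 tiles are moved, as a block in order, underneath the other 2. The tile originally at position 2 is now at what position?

Track the tile from position 2 forward through each operation:
  after op 1 (in-shuffle): 2 → 4
  after op 2 (out-shuffle): 4 → 7
  after op 3 (cut 6): 7 → 1

1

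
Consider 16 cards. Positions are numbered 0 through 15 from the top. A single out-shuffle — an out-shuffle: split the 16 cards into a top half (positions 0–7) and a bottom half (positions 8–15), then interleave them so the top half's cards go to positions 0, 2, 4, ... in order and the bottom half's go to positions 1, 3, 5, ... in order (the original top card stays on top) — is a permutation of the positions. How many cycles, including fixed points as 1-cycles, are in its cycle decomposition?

6

Trace each unvisited position around until it returns:
(0) (1 2 4 8) (3 6 12 9) (5 10) (7 14 13 11) (15)
6 cycles in total.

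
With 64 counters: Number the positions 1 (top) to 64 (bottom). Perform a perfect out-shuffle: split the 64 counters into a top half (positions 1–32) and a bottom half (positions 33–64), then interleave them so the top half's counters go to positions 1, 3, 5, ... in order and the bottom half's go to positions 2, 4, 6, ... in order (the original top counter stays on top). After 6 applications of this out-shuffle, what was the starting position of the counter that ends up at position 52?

Work backwards from position 52, undoing one out-shuffle at a time:
52 ← 58 ← 61 ← 31 ← 16 ← 40 ← 52
So the counter now at position 52 started at position 52.

52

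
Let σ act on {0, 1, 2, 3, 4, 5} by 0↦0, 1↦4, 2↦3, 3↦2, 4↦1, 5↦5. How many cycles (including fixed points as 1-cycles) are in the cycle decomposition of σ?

4

Cycle decomposition: (0) (1 4) (2 3) (5).
4 cycles.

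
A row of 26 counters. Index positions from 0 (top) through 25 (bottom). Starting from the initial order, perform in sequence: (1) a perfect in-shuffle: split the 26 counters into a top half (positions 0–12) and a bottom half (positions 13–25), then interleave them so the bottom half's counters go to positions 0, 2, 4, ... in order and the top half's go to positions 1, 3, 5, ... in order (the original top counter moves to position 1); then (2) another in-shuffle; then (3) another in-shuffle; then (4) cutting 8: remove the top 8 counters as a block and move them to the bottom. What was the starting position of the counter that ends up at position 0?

17

Undo the operations in reverse order, starting from position 0:
  undo op 4 (cut 8): 0 ← 8
  undo op 3 (in-shuffle, from bottom half): 8 ← 17
  undo op 2 (in-shuffle, from top half): 17 ← 8
  undo op 1 (in-shuffle, from bottom half): 8 ← 17
So the counter at position 0 came from original position 17.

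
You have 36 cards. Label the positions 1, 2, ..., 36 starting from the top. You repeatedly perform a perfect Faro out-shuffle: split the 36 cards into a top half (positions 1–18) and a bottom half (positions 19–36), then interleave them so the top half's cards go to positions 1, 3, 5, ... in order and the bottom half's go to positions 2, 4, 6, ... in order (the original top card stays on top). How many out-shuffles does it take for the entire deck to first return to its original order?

The out-shuffle permutes the 36 positions with cycle lengths [1, 1, 3, 3, 4, 12, 12].
Every card is home exactly when every cycle has completed a whole number of laps, i.e. after lcm(1, 3, 4, 12) = 12 out-shuffles.

12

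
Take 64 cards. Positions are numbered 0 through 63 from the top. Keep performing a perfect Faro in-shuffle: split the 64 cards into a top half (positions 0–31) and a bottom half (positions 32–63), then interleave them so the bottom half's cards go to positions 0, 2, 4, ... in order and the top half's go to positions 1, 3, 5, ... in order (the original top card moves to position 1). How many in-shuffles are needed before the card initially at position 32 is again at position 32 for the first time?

Follow position 32 under repeated in-shuffles:
32 → 0 → 1 → 3 → 7 → 15 → 31 → 63 → 62 → 60 → 56 → 48 → 32
It first returns after 12 in-shuffles.

12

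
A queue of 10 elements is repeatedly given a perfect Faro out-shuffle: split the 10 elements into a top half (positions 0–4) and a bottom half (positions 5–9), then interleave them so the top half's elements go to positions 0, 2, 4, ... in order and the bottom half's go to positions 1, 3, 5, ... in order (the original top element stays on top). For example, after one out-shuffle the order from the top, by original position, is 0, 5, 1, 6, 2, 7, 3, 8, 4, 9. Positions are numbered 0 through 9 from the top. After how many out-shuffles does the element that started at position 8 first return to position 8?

6

Follow position 8 under repeated out-shuffles:
8 → 7 → 5 → 1 → 2 → 4 → 8
It first returns after 6 out-shuffles.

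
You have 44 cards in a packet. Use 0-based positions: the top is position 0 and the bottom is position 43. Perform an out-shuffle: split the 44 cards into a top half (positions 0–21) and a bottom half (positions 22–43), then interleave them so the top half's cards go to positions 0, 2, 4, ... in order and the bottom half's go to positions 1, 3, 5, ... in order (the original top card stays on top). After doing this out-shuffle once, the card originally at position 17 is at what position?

Track the card's position through each out-shuffle:
17 → 34

34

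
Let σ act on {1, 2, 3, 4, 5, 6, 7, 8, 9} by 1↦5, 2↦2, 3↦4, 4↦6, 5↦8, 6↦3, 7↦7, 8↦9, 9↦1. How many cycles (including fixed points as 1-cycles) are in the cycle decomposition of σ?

4

Cycle decomposition: (1 5 8 9) (2) (3 4 6) (7).
4 cycles.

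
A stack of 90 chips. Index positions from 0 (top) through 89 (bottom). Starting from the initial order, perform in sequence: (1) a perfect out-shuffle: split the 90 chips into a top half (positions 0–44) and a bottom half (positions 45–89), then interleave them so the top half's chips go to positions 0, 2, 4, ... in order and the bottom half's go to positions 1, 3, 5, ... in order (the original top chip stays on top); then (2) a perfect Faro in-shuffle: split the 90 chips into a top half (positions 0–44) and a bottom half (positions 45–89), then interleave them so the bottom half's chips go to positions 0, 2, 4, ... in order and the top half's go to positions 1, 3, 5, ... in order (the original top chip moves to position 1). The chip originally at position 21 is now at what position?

85

Track the chip from position 21 forward through each operation:
  after op 1 (out-shuffle): 21 → 42
  after op 2 (in-shuffle): 42 → 85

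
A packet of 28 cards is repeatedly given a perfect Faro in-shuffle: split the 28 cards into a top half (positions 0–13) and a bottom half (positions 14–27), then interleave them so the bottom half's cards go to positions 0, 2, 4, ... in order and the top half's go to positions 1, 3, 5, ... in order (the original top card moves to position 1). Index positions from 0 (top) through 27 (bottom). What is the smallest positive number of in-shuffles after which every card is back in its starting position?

The in-shuffle permutes the 28 positions with cycle lengths [28].
Every card is home exactly when every cycle has completed a whole number of laps, i.e. after lcm(28) = 28 in-shuffles.

28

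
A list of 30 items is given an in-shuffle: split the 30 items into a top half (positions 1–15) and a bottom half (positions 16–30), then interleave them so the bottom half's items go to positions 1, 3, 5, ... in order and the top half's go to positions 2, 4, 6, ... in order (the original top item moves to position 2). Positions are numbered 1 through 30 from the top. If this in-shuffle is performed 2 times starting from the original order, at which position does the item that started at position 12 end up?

17

Track the item's position through each in-shuffle:
12 → 24 → 17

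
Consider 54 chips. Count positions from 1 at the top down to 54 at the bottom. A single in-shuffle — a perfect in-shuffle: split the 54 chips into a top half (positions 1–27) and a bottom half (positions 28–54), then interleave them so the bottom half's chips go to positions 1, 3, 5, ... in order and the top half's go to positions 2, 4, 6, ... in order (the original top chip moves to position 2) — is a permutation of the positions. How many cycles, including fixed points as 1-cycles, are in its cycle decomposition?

Trace each unvisited position around until it returns:
(1 2 4 8 16 32 ... len 20) (3 6 12 24 48 41 ... len 20) (5 10 20 40 25 50 45 35 15 30) (11 22 44 33)
4 cycles in total.

4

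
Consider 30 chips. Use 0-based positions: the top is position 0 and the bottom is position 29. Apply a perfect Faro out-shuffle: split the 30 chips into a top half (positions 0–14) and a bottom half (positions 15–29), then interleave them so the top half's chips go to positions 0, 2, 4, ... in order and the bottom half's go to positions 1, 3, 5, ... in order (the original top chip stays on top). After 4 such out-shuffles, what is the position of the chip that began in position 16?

24

Track the chip's position through each out-shuffle:
16 → 3 → 6 → 12 → 24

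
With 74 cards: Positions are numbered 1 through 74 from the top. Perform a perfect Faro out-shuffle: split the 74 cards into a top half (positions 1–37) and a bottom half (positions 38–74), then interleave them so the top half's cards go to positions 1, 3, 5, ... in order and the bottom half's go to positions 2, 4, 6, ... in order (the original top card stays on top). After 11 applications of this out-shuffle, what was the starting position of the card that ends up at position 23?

Work backwards from position 23, undoing one out-shuffle at a time:
23 ← 12 ← 43 ← 22 ← 48 ← 61 ← 31 ← 16 ← 45 ← 23 ← 12 ← 43
So the card now at position 23 started at position 43.

43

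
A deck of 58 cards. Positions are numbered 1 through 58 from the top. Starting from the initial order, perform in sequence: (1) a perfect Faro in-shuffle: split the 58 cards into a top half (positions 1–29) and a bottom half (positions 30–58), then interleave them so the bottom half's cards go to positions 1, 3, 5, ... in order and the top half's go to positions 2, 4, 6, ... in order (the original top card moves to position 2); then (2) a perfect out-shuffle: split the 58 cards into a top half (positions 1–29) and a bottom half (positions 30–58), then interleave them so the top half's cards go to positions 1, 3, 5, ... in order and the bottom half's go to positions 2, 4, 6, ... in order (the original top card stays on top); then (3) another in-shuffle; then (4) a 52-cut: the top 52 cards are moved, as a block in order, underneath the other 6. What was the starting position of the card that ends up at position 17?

Undo the operations in reverse order, starting from position 17:
  undo op 4 (cut 52): 17 ← 11
  undo op 3 (in-shuffle, from bottom half): 11 ← 35
  undo op 2 (out-shuffle, from top half): 35 ← 18
  undo op 1 (in-shuffle, from top half): 18 ← 9
So the card at position 17 came from original position 9.

9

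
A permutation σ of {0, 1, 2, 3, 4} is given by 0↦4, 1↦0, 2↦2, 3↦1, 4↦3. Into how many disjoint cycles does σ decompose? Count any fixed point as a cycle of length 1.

Cycle decomposition: (0 4 3 1) (2).
2 cycles.

2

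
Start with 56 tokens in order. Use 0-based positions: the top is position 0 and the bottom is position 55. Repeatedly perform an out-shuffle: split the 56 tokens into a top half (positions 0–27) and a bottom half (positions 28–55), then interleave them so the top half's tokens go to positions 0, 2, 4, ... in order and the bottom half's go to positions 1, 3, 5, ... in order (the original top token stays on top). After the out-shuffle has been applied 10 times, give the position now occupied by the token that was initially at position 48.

Track the token's position through each out-shuffle:
48 → 41 → 27 → 54 → 53 → 51 → 47 → 39 → 23 → 46 → 37

37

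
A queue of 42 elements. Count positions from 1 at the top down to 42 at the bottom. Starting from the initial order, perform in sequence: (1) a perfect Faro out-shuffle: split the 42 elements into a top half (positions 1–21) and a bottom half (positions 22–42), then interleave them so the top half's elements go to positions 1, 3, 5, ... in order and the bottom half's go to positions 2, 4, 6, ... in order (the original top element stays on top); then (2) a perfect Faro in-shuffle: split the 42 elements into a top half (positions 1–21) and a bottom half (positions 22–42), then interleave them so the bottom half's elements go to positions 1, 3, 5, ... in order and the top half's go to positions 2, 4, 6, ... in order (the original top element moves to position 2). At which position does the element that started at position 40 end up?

33

Track the element from position 40 forward through each operation:
  after op 1 (out-shuffle): 40 → 38
  after op 2 (in-shuffle): 38 → 33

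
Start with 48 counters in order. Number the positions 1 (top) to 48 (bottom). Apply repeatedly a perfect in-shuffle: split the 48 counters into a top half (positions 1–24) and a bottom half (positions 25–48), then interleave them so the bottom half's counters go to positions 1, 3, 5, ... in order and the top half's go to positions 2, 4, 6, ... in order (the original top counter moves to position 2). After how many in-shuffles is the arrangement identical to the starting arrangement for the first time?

The in-shuffle permutes the 48 positions with cycle lengths [3, 3, 21, 21].
Every counter is home exactly when every cycle has completed a whole number of laps, i.e. after lcm(3, 21) = 21 in-shuffles.

21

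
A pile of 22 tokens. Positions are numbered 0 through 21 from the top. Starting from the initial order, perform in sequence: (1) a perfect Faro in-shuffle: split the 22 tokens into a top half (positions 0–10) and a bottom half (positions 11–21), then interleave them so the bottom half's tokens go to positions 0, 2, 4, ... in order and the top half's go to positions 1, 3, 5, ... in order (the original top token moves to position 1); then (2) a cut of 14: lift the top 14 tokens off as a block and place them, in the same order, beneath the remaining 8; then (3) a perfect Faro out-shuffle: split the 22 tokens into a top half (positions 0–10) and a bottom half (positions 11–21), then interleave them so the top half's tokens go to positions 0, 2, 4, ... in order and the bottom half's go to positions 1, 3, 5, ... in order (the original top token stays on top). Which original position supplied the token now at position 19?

17

Undo the operations in reverse order, starting from position 19:
  undo op 3 (out-shuffle, from bottom half): 19 ← 20
  undo op 2 (cut 14): 20 ← 12
  undo op 1 (in-shuffle, from bottom half): 12 ← 17
So the token at position 19 came from original position 17.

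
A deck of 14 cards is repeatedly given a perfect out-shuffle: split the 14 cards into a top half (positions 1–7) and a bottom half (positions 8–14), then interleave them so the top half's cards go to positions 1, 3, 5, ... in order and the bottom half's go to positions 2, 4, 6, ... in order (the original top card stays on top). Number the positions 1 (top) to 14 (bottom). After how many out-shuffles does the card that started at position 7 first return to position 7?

Follow position 7 under repeated out-shuffles:
7 → 13 → 12 → 10 → 6 → 11 → 8 → 2 → 3 → 5 → 9 → 4 → 7
It first returns after 12 out-shuffles.

12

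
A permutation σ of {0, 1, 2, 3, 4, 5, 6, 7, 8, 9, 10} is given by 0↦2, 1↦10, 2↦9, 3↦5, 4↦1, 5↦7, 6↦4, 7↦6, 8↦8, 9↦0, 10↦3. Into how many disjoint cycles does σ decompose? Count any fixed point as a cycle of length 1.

Cycle decomposition: (0 2 9) (1 10 3 5 7 6 4) (8).
3 cycles.

3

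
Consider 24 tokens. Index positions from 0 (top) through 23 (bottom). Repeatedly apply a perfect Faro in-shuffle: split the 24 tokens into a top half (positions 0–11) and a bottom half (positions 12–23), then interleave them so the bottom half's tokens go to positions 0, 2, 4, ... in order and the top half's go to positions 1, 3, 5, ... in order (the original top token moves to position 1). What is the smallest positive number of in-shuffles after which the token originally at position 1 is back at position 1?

Follow position 1 under repeated in-shuffles:
1 → 3 → 7 → 15 → 6 → 13 → 2 → 5 → 11 → 23 → 22 → 20 → 16 → 8 → 17 → 10 → 21 → 18 → 12 → 0 → 1
It first returns after 20 in-shuffles.

20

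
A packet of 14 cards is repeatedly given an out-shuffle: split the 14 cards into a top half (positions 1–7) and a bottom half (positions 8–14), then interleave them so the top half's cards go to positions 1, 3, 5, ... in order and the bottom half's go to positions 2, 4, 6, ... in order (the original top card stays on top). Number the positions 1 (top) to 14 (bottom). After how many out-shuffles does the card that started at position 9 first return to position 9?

12

Follow position 9 under repeated out-shuffles:
9 → 4 → 7 → 13 → 12 → 10 → 6 → 11 → 8 → 2 → 3 → 5 → 9
It first returns after 12 out-shuffles.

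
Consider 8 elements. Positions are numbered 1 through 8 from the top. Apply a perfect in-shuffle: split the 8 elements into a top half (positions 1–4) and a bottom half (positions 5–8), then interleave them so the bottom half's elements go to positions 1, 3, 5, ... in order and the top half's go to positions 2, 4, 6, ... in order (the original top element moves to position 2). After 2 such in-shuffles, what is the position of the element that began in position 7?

1

Track the element's position through each in-shuffle:
7 → 5 → 1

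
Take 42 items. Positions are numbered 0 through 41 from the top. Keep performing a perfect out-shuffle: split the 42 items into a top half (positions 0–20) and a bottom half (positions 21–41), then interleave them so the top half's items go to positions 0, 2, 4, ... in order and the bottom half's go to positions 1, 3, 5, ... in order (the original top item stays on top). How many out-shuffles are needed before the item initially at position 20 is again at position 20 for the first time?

20

Follow position 20 under repeated out-shuffles:
20 → 40 → 39 → 37 → 33 → 25 → 9 → 18 → 36 → 31 → 21 → 1 → 2 → 4 → 8 → 16 → 32 → 23 → 5 → 10 → 20
It first returns after 20 out-shuffles.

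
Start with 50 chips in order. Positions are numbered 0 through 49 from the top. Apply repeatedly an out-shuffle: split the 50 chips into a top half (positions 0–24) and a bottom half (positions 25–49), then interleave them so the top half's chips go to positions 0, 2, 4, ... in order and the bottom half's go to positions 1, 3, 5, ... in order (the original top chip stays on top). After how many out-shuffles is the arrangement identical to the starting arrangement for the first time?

21

The out-shuffle permutes the 50 positions with cycle lengths [1, 1, 3, 3, 21, 21].
Every chip is home exactly when every cycle has completed a whole number of laps, i.e. after lcm(1, 3, 21) = 21 out-shuffles.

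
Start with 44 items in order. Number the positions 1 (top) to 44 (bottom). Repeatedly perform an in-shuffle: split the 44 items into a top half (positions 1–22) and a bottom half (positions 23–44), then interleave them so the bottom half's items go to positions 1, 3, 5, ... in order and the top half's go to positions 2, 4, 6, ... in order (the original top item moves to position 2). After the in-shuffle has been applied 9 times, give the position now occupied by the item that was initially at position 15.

30

Track the item's position through each in-shuffle:
15 → 30 → 15 → 30 → 15 → 30 → 15 → 30 → 15 → 30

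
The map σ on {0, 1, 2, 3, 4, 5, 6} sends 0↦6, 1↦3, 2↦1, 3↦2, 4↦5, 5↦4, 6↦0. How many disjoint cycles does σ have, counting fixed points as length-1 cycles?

Cycle decomposition: (0 6) (1 3 2) (4 5).
3 cycles.

3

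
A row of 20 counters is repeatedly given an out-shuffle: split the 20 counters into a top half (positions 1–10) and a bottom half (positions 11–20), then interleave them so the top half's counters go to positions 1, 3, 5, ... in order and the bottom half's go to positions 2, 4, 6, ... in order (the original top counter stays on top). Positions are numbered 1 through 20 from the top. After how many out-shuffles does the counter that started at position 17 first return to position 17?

Follow position 17 under repeated out-shuffles:
17 → 14 → 8 → 15 → 10 → 19 → 18 → 16 → 12 → 4 → 7 → 13 → 6 → 11 → 2 → 3 → 5 → 9 → 17
It first returns after 18 out-shuffles.

18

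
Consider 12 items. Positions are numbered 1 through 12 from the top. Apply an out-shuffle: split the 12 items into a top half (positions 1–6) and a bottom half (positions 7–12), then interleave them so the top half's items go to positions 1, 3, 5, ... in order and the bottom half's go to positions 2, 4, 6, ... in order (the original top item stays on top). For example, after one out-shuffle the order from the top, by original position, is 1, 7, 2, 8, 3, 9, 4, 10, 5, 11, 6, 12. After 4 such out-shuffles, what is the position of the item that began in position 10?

Track the item's position through each out-shuffle:
10 → 8 → 4 → 7 → 2

2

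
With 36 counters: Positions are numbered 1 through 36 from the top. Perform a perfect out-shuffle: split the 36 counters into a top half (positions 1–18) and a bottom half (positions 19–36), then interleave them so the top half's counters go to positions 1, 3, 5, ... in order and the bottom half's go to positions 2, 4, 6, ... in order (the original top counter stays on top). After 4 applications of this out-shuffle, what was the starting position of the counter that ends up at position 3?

Work backwards from position 3, undoing one out-shuffle at a time:
3 ← 2 ← 19 ← 10 ← 23
So the counter now at position 3 started at position 23.

23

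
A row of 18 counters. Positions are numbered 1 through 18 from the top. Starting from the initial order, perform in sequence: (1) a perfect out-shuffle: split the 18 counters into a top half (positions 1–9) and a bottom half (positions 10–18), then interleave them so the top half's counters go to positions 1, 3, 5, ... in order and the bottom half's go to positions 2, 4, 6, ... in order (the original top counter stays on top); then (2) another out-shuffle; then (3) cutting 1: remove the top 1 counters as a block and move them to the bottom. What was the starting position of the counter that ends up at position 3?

6

Undo the operations in reverse order, starting from position 3:
  undo op 3 (cut 1): 3 ← 4
  undo op 2 (out-shuffle, from bottom half): 4 ← 11
  undo op 1 (out-shuffle, from top half): 11 ← 6
So the counter at position 3 came from original position 6.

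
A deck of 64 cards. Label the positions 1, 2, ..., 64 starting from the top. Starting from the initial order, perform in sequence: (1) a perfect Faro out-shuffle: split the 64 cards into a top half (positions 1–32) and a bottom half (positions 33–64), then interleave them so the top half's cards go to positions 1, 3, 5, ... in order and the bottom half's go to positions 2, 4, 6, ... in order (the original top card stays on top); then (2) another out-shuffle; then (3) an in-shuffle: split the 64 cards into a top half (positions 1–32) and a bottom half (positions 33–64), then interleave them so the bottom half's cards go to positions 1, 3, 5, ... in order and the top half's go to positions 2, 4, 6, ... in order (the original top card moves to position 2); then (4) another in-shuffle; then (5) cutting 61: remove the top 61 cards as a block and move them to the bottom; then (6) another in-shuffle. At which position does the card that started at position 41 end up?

26

Track the card from position 41 forward through each operation:
  after op 1 (out-shuffle): 41 → 18
  after op 2 (out-shuffle): 18 → 35
  after op 3 (in-shuffle): 35 → 5
  after op 4 (in-shuffle): 5 → 10
  after op 5 (cut 61): 10 → 13
  after op 6 (in-shuffle): 13 → 26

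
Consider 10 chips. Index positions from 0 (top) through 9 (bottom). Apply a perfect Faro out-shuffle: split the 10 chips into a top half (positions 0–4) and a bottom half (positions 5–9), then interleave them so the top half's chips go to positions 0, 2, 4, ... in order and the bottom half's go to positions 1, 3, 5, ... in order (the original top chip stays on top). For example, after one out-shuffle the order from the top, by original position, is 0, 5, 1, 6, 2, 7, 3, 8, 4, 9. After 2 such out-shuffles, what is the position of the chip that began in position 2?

Track the chip's position through each out-shuffle:
2 → 4 → 8

8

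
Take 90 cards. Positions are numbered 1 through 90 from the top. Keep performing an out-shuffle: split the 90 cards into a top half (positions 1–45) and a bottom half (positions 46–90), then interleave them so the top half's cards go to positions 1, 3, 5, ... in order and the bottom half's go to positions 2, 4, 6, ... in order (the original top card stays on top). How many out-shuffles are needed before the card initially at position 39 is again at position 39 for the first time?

Follow position 39 under repeated out-shuffles:
39 → 77 → 64 → 38 → 75 → 60 → 30 → 59 → 28 → 55 → 20 → 39
It first returns after 11 out-shuffles.

11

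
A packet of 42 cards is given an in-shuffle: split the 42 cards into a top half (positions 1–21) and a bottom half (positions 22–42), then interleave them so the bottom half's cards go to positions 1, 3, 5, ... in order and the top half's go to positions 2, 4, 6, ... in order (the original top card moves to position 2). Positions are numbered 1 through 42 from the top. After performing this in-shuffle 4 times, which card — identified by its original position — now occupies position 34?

29

Work backwards from position 34, undoing one in-shuffle at a time:
34 ← 17 ← 30 ← 15 ← 29
So the card now at position 34 started at position 29.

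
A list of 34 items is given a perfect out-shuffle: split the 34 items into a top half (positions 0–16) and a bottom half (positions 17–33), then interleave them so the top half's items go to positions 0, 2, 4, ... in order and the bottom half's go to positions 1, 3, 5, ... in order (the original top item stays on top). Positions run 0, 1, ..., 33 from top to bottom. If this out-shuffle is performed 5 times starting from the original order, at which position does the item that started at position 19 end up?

Track the item's position through each out-shuffle:
19 → 5 → 10 → 20 → 7 → 14

14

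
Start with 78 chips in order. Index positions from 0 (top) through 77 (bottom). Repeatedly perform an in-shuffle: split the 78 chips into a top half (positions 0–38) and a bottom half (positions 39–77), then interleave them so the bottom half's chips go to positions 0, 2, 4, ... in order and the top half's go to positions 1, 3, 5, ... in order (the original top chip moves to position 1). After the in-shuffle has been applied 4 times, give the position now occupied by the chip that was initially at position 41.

39

Track the chip's position through each in-shuffle:
41 → 4 → 9 → 19 → 39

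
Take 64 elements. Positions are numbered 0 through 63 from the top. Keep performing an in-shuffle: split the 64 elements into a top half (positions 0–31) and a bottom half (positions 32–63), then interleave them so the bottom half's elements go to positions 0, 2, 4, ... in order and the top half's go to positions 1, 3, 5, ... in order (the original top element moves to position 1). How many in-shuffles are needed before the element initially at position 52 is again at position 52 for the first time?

12

Follow position 52 under repeated in-shuffles:
52 → 40 → 16 → 33 → 2 → 5 → 11 → 23 → 47 → 30 → 61 → 58 → 52
It first returns after 12 in-shuffles.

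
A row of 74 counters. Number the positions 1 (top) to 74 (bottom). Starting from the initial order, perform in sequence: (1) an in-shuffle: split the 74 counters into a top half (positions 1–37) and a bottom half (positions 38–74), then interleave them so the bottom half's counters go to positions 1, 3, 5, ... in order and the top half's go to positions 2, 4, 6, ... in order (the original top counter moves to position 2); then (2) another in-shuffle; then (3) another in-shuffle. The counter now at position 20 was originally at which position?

40

Undo the operations in reverse order, starting from position 20:
  undo op 3 (in-shuffle, from top half): 20 ← 10
  undo op 2 (in-shuffle, from top half): 10 ← 5
  undo op 1 (in-shuffle, from bottom half): 5 ← 40
So the counter at position 20 came from original position 40.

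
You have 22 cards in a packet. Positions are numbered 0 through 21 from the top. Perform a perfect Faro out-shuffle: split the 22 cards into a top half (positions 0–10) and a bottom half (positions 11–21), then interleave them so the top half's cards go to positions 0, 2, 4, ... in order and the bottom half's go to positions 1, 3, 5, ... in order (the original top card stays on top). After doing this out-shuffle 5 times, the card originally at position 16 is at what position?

8

Track the card's position through each out-shuffle:
16 → 11 → 1 → 2 → 4 → 8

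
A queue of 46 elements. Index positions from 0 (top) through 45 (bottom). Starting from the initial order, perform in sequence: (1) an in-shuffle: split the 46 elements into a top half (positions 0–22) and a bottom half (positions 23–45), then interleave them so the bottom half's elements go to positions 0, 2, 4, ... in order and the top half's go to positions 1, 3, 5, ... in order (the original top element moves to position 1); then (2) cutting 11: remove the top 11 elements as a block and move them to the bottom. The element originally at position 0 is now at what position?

Track the element from position 0 forward through each operation:
  after op 1 (in-shuffle): 0 → 1
  after op 2 (cut 11): 1 → 36

36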